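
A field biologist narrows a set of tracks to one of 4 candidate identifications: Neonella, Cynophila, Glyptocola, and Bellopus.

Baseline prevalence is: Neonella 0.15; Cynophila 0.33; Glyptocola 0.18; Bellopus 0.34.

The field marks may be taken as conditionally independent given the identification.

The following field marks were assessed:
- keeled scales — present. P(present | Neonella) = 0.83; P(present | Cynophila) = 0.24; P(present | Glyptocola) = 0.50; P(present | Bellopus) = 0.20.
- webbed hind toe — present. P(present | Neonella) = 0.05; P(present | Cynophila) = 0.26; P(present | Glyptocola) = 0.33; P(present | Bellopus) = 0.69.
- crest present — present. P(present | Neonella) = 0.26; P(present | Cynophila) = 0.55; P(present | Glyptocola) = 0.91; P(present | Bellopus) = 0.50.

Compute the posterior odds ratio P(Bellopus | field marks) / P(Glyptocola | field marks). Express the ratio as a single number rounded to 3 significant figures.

0.868

The normalizing constant cancels in an odds ratio, so compute prior × likelihood for the two hypotheses only:
  Bellopus: 0.34 × 0.20 × 0.69 × 0.50 = 0.02346
  Glyptocola: 0.18 × 0.50 × 0.33 × 0.91 = 0.027027
Posterior odds = 0.02346 / 0.027027 ≈ 0.868.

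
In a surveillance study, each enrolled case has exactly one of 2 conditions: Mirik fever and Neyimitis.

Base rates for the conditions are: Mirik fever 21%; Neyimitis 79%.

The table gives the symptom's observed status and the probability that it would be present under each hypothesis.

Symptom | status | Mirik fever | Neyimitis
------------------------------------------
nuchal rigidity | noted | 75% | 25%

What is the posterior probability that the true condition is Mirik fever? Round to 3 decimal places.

0.444

Multiply each prior by the likelihood of the symptom:
  Mirik fever: 0.21 × 0.75 = 0.1575
  Neyimitis: 0.79 × 0.25 = 0.1975
Marginal likelihood of the evidence = 0.355.
P(Mirik fever | evidence) = 0.1575 / 0.355 ≈ 0.444.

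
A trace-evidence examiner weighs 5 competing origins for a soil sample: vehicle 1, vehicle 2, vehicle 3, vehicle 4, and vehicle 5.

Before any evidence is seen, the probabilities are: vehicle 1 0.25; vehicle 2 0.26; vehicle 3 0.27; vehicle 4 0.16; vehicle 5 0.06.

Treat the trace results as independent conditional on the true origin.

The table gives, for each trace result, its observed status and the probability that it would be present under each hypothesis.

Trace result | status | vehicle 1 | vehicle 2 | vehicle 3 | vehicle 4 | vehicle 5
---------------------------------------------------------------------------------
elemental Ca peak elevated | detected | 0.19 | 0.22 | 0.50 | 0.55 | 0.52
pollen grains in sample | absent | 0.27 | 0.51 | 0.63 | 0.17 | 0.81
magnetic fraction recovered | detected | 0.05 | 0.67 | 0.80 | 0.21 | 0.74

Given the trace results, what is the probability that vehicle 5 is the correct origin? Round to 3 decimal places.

0.055

Multiply each prior by the joint likelihood of the trace result pattern (using 1 − P(present | H) for each absent trace result):
  vehicle 1: 0.25 × 0.19 × (1 − 0.27) × 0.05 = 0.0017338
  vehicle 2: 0.26 × 0.22 × (1 − 0.51) × 0.67 = 0.018779
  vehicle 3: 0.27 × 0.50 × (1 − 0.63) × 0.80 = 0.03996
  vehicle 4: 0.16 × 0.55 × (1 − 0.17) × 0.21 = 0.015338
  vehicle 5: 0.06 × 0.52 × (1 − 0.81) × 0.74 = 0.0043867
Normalizing constant Z = 0.0017338 + 0.018779 + 0.03996 + 0.015338 + 0.0043867 = 0.080198.
P(vehicle 5 | evidence) = 0.0043867 / 0.080198 ≈ 0.055.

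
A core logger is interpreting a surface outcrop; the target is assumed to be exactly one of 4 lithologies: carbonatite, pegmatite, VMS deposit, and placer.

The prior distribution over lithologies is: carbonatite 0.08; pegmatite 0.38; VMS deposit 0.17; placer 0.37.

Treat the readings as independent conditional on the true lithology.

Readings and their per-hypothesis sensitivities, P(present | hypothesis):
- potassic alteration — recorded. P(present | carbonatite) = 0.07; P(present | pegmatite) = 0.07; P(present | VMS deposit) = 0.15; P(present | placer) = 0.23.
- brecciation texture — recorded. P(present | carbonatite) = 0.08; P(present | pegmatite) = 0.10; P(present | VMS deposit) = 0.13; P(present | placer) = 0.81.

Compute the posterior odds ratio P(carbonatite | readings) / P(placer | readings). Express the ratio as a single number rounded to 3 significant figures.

Unnormalized posterior weight (prior times the reading likelihoods) for each of the two hypotheses:
  carbonatite: 0.08 × 0.07 × 0.08 = 0.000448
  placer: 0.37 × 0.23 × 0.81 = 0.068931
Posterior odds = 0.000448 / 0.068931 ≈ 0.00650.

0.00650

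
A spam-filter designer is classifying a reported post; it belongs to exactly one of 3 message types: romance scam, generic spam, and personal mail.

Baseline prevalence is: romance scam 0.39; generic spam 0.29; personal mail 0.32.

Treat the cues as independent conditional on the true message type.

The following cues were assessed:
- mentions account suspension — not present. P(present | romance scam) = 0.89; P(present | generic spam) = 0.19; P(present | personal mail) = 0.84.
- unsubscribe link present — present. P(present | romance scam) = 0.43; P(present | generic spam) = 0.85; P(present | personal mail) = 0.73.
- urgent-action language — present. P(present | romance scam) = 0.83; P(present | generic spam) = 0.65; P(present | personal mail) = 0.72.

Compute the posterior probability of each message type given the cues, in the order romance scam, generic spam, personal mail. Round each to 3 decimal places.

Multiply each prior by the joint likelihood of the cue pattern (using 1 − P(present | H) for each absent cue):
  romance scam: 0.39 × (1 − 0.89) × 0.43 × 0.83 = 0.015311
  generic spam: 0.29 × (1 − 0.19) × 0.85 × 0.65 = 0.12978
  personal mail: 0.32 × (1 − 0.84) × 0.73 × 0.72 = 0.026911
The unnormalized weights sum to 0.172.
P(romance scam | evidence) = 0.015311 / 0.172 ≈ 0.089
P(generic spam | evidence) = 0.12978 / 0.172 ≈ 0.755
P(personal mail | evidence) = 0.026911 / 0.172 ≈ 0.156

0.089, 0.755, 0.156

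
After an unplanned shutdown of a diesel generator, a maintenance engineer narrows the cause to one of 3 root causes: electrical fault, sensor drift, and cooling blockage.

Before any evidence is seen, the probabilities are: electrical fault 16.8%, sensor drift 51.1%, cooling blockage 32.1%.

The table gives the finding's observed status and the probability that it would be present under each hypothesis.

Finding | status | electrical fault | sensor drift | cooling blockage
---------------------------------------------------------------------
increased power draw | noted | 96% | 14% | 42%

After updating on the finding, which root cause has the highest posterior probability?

For each hypothesis, the unnormalized posterior weight is prior × likelihood:
  electrical fault: 0.168 × 0.96 = 0.16128
  sensor drift: 0.511 × 0.14 = 0.07154
  cooling blockage: 0.321 × 0.42 = 0.13482
The unnormalized weights sum to 0.36764.
P(electrical fault | evidence) ≈ 0.16128 / 0.36764 ≈ 0.439
P(sensor drift | evidence) ≈ 0.07154 / 0.36764 ≈ 0.195
P(cooling blockage | evidence) ≈ 0.13482 / 0.36764 ≈ 0.367
The largest is 0.439, so electrical fault is most probable.

electrical fault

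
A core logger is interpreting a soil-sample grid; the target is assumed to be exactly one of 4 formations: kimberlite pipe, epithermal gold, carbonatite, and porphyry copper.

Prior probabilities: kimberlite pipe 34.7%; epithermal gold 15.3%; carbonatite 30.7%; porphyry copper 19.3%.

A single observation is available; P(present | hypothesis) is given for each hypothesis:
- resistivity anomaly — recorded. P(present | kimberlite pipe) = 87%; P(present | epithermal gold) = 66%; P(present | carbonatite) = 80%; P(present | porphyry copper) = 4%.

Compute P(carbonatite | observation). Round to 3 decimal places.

0.374

For each hypothesis, the unnormalized posterior weight is prior × likelihood:
  kimberlite pipe: 0.347 × 0.87 = 0.30189
  epithermal gold: 0.153 × 0.66 = 0.10098
  carbonatite: 0.307 × 0.80 = 0.2456
  porphyry copper: 0.193 × 0.04 = 0.00772
Marginal likelihood of the evidence = 0.65619.
P(carbonatite | evidence) = 0.2456 / 0.65619 ≈ 0.374.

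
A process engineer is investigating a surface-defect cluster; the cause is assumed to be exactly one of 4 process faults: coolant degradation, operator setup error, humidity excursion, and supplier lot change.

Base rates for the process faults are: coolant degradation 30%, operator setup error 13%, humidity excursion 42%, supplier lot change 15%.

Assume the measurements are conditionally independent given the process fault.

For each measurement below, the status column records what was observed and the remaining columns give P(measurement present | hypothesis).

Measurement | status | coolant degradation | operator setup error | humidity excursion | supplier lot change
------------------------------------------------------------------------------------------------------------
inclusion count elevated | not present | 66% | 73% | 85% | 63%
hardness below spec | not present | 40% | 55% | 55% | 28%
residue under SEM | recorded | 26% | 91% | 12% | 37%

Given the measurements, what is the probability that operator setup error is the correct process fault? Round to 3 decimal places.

0.297

For each hypothesis, the unnormalized posterior weight is prior × product of the measurement likelihoods (using 1 − P(present | H) for each absent measurement):
  coolant degradation: 0.30 × (1 − 0.66) × (1 − 0.40) × 0.26 = 0.015912
  operator setup error: 0.13 × (1 − 0.73) × (1 − 0.55) × 0.91 = 0.014373
  humidity excursion: 0.42 × (1 − 0.85) × (1 − 0.55) × 0.12 = 0.003402
  supplier lot change: 0.15 × (1 − 0.63) × (1 − 0.28) × 0.37 = 0.014785
Normalizing constant Z = 0.015912 + 0.014373 + 0.003402 + 0.014785 = 0.048473.
P(operator setup error | evidence) = 0.014373 / 0.048473 ≈ 0.297.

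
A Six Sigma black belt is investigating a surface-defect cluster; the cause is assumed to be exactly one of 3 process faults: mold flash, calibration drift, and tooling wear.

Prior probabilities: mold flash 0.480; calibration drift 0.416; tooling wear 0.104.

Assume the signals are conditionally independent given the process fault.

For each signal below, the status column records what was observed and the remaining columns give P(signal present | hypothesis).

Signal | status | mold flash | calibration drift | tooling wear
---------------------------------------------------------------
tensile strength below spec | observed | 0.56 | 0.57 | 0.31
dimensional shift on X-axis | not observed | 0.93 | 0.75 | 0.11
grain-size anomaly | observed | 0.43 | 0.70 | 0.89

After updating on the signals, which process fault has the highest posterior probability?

calibration drift

By Bayes' rule with conditional independence, the unnormalized weight for each hypothesis is prior × ∏ likelihoods (using 1 − P(present | H) for each absent signal):
  mold flash: 0.480 × 0.56 × (1 − 0.93) × 0.43 = 0.0080909
  calibration drift: 0.416 × 0.57 × (1 − 0.75) × 0.70 = 0.041496
  tooling wear: 0.104 × 0.31 × (1 − 0.11) × 0.89 = 0.025537
Normalizing constant Z = 0.0080909 + 0.041496 + 0.025537 = 0.075124.
P(mold flash | evidence) ≈ 0.0080909 / 0.075124 ≈ 0.108
P(calibration drift | evidence) ≈ 0.041496 / 0.075124 ≈ 0.552
P(tooling wear | evidence) ≈ 0.025537 / 0.075124 ≈ 0.340
The largest is 0.552, so calibration drift is most probable.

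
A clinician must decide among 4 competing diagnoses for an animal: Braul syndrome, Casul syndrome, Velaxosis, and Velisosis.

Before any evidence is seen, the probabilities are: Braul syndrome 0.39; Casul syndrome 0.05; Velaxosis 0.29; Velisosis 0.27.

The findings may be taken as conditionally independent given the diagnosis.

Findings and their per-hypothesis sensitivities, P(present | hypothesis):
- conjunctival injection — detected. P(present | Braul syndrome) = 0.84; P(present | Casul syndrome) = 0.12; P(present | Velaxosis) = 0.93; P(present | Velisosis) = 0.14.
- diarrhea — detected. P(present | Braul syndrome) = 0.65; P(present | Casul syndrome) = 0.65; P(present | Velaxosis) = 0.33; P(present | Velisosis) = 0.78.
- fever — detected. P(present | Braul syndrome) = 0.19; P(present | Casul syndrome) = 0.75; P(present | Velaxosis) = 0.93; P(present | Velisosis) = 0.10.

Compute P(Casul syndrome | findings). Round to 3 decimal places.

0.023

For each hypothesis, the unnormalized posterior weight is prior × product of the finding likelihoods:
  Braul syndrome: 0.39 × 0.84 × 0.65 × 0.19 = 0.040459
  Casul syndrome: 0.05 × 0.12 × 0.65 × 0.75 = 0.002925
  Velaxosis: 0.29 × 0.93 × 0.33 × 0.93 = 0.082771
  Velisosis: 0.27 × 0.14 × 0.78 × 0.10 = 0.0029484
Marginal likelihood of the evidence = 0.1291.
P(Casul syndrome | evidence) = 0.002925 / 0.1291 ≈ 0.023.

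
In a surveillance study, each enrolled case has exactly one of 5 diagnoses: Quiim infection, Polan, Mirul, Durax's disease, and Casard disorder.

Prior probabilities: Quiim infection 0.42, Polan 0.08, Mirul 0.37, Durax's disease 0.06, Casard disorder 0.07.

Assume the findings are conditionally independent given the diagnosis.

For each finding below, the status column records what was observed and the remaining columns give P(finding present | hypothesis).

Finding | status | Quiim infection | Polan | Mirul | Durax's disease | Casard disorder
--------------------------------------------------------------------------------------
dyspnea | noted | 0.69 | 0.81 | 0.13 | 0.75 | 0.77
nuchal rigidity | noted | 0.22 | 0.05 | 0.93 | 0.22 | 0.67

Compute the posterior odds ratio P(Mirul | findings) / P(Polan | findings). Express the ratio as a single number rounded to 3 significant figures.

13.8

Posterior odds equal prior odds times the likelihood ratio; only the two competing hypotheses matter.
  Mirul: 0.37 × 0.13 × 0.93 = 0.044733
  Polan: 0.08 × 0.81 × 0.05 = 0.00324
Odds(Mirul : Polan) = 0.044733 / 0.00324 ≈ 13.8.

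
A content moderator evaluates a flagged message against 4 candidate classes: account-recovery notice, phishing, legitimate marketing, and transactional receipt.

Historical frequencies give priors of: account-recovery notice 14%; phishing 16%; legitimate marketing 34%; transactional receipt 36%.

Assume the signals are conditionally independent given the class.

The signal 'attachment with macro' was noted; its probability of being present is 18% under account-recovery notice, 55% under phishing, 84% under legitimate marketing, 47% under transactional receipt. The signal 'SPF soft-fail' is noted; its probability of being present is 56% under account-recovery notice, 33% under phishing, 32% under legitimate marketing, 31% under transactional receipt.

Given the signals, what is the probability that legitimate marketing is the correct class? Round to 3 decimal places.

For each hypothesis, the unnormalized posterior weight is prior × product of the signal likelihoods:
  account-recovery notice: 0.14 × 0.18 × 0.56 = 0.014112
  phishing: 0.16 × 0.55 × 0.33 = 0.02904
  legitimate marketing: 0.34 × 0.84 × 0.32 = 0.091392
  transactional receipt: 0.36 × 0.47 × 0.31 = 0.052452
Marginal likelihood of the evidence = 0.187.
P(legitimate marketing | evidence) = 0.091392 / 0.187 ≈ 0.489.

0.489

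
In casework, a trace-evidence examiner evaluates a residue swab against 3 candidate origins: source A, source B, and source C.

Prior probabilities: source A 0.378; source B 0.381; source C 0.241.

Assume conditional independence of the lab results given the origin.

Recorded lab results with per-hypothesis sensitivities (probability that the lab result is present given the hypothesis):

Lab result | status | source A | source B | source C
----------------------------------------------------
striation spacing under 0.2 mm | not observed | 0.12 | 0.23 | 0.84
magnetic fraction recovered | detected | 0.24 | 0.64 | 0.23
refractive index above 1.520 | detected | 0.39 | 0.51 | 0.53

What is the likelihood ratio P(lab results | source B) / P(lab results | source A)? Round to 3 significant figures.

3.05

The Bayes factor is the ratio of the joint likelihoods of the lab result pattern under the two hypotheses (using 1 − P(present | H) for each absent lab result).
  source B: (1 − 0.23) × 0.64 × 0.51 = 0.25133
  source A: (1 − 0.12) × 0.24 × 0.39 = 0.082368
Bayes factor = 0.25133 / 0.082368 ≈ 3.05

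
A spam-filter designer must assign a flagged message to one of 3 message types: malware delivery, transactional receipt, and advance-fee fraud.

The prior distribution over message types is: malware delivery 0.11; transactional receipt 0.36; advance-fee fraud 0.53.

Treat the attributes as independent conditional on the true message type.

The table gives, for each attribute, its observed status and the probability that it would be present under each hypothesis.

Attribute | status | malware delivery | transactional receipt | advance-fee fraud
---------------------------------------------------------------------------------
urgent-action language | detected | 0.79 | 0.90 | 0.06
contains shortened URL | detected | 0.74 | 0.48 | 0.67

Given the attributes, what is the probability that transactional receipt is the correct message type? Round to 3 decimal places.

Multiply each prior by the joint likelihood of the attribute pattern:
  malware delivery: 0.11 × 0.79 × 0.74 = 0.064306
  transactional receipt: 0.36 × 0.90 × 0.48 = 0.15552
  advance-fee fraud: 0.53 × 0.06 × 0.67 = 0.021306
The unnormalized weights sum to 0.24113.
P(transactional receipt | evidence) = 0.15552 / 0.24113 ≈ 0.645.

0.645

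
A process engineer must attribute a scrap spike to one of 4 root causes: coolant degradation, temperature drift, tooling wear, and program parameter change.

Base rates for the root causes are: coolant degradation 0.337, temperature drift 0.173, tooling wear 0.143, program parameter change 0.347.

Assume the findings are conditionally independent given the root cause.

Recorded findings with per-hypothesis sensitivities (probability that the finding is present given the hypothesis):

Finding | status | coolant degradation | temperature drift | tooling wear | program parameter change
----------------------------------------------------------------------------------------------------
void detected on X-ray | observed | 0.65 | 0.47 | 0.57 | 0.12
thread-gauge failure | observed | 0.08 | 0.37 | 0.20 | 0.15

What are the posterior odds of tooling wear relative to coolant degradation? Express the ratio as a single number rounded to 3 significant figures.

The normalizing constant cancels in an odds ratio, so compute prior × likelihood for the two hypotheses only:
  tooling wear: 0.143 × 0.57 × 0.20 = 0.016302
  coolant degradation: 0.337 × 0.65 × 0.08 = 0.017524
Odds(tooling wear : coolant degradation) = 0.016302 / 0.017524 ≈ 0.930.

0.930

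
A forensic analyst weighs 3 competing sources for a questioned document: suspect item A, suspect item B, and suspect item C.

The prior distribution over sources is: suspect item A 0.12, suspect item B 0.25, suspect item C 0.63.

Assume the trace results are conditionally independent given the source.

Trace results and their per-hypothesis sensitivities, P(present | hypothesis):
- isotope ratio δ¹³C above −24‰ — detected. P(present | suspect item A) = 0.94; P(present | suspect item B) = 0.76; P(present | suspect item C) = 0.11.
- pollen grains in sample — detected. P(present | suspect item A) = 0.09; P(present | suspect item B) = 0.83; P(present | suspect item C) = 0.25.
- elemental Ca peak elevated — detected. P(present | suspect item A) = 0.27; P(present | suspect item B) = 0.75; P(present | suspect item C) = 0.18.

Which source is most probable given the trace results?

Multiply each prior by the joint likelihood of the trace result pattern:
  suspect item A: 0.12 × 0.94 × 0.09 × 0.27 = 0.002741
  suspect item B: 0.25 × 0.76 × 0.83 × 0.75 = 0.11828
  suspect item C: 0.63 × 0.11 × 0.25 × 0.18 = 0.0031185
Normalizing constant Z = 0.002741 + 0.11828 + 0.0031185 = 0.12413.
P(suspect item A | evidence) ≈ 0.002741 / 0.12413 ≈ 0.022
P(suspect item B | evidence) ≈ 0.11828 / 0.12413 ≈ 0.953
P(suspect item C | evidence) ≈ 0.0031185 / 0.12413 ≈ 0.025
The largest is 0.953, so suspect item B is most probable.

suspect item B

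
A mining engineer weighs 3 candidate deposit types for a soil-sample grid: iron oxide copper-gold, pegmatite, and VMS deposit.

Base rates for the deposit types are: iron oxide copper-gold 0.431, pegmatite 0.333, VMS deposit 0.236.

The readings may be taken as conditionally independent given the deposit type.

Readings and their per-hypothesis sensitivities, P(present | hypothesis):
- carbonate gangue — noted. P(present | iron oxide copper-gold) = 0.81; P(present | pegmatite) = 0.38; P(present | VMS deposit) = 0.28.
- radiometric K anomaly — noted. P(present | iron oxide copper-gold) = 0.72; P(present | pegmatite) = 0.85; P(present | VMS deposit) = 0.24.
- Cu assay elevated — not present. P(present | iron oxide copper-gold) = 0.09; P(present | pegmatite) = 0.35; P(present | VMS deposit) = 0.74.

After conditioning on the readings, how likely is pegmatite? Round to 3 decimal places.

By Bayes' rule with conditional independence, the unnormalized weight for each hypothesis is prior × ∏ likelihoods (using 1 − P(present | H) for each absent reading):
  iron oxide copper-gold: 0.431 × 0.81 × 0.72 × (1 − 0.09) = 0.22874
  pegmatite: 0.333 × 0.38 × 0.85 × (1 − 0.35) = 0.069913
  VMS deposit: 0.236 × 0.28 × 0.24 × (1 − 0.74) = 0.0041234
Normalizing constant Z = 0.22874 + 0.069913 + 0.0041234 = 0.30277.
P(pegmatite | evidence) = 0.069913 / 0.30277 ≈ 0.231.

0.231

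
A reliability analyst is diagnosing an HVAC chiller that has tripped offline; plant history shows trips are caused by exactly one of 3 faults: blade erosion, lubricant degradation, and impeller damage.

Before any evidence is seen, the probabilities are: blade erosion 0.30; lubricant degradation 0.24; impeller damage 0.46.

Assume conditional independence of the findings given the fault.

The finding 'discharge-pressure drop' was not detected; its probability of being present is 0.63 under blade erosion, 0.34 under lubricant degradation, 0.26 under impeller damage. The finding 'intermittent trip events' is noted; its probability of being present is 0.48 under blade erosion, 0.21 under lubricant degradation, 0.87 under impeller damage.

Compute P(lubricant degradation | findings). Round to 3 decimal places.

0.087

For each hypothesis, the unnormalized posterior weight is prior × product of the finding likelihoods (using 1 − P(present | H) for each absent finding):
  blade erosion: 0.30 × (1 − 0.63) × 0.48 = 0.05328
  lubricant degradation: 0.24 × (1 − 0.34) × 0.21 = 0.033264
  impeller damage: 0.46 × (1 − 0.26) × 0.87 = 0.29615
Normalizing constant Z = 0.05328 + 0.033264 + 0.29615 = 0.38269.
P(lubricant degradation | evidence) = 0.033264 / 0.38269 ≈ 0.087.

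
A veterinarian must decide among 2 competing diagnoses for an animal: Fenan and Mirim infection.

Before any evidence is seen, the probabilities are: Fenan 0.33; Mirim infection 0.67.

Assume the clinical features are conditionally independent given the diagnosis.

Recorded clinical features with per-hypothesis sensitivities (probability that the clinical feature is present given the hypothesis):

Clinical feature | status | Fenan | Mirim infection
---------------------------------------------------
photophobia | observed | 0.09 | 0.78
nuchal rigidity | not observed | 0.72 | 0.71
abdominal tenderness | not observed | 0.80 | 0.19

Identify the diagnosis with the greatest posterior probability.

By Bayes' rule with conditional independence, the unnormalized weight for each hypothesis is prior × ∏ likelihoods (using 1 − P(present | H) for each absent clinical feature):
  Fenan: 0.33 × 0.09 × (1 − 0.72) × (1 − 0.80) = 0.0016632
  Mirim infection: 0.67 × 0.78 × (1 − 0.71) × (1 − 0.19) = 0.12276
Marginal likelihood of the evidence = 0.12442.
P(Fenan | evidence) ≈ 0.0016632 / 0.12442 ≈ 0.013
P(Mirim infection | evidence) ≈ 0.12276 / 0.12442 ≈ 0.987
The largest is 0.987, so Mirim infection is most probable.

Mirim infection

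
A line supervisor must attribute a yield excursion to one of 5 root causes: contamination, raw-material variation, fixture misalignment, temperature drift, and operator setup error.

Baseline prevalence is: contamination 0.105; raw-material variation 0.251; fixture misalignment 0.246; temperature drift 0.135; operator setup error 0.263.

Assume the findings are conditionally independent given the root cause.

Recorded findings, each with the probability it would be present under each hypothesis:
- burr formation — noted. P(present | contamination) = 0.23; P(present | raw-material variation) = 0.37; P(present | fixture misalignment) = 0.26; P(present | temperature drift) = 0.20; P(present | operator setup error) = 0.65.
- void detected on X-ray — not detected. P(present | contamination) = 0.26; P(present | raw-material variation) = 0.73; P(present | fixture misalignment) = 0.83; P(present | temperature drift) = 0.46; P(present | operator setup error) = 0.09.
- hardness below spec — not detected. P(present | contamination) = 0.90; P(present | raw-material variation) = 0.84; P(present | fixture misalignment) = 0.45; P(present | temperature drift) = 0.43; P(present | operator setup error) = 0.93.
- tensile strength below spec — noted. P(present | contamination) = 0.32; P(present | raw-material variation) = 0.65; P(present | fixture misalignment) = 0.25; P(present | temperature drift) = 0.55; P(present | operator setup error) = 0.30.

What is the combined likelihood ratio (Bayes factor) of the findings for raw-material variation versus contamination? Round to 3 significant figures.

1.91

Take the product of per-finding likelihoods under each hypothesis (using 1 − P(present | H) for each absent finding), then divide.
  raw-material variation: 0.37 × (1 − 0.73) × (1 − 0.84) × 0.65 = 0.01039
  contamination: 0.23 × (1 − 0.26) × (1 − 0.90) × 0.32 = 0.0054464
Bayes factor = 0.01039 / 0.0054464 ≈ 1.91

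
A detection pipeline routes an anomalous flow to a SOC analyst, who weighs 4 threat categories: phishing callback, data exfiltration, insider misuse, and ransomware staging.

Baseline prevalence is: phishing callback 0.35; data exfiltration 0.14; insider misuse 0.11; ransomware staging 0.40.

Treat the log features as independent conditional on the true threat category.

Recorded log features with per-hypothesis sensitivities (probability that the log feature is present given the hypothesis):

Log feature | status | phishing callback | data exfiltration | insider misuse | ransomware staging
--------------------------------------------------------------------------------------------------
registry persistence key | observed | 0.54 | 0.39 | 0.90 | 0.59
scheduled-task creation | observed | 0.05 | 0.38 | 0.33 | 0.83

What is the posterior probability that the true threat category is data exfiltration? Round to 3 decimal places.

0.080

For each hypothesis, the unnormalized posterior weight is prior × product of the log feature likelihoods:
  phishing callback: 0.35 × 0.54 × 0.05 = 0.00945
  data exfiltration: 0.14 × 0.39 × 0.38 = 0.020748
  insider misuse: 0.11 × 0.90 × 0.33 = 0.03267
  ransomware staging: 0.40 × 0.59 × 0.83 = 0.19588
Marginal likelihood of the evidence = 0.25875.
P(data exfiltration | evidence) = 0.020748 / 0.25875 ≈ 0.080.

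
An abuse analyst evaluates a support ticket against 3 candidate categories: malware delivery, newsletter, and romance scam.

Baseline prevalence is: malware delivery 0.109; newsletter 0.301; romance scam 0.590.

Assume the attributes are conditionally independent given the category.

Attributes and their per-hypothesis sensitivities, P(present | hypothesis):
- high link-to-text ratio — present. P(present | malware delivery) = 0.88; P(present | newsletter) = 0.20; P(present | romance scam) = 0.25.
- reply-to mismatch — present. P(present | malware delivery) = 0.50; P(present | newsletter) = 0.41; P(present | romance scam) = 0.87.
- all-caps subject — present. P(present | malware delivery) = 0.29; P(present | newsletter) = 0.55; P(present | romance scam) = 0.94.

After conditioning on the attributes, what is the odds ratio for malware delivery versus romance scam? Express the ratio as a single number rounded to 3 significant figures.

0.115

The normalizing constant cancels in an odds ratio, so compute prior × likelihood for the two hypotheses only:
  malware delivery: 0.109 × 0.88 × 0.50 × 0.29 = 0.013908
  romance scam: 0.590 × 0.25 × 0.87 × 0.94 = 0.12063
Odds(malware delivery : romance scam) = 0.013908 / 0.12063 ≈ 0.115.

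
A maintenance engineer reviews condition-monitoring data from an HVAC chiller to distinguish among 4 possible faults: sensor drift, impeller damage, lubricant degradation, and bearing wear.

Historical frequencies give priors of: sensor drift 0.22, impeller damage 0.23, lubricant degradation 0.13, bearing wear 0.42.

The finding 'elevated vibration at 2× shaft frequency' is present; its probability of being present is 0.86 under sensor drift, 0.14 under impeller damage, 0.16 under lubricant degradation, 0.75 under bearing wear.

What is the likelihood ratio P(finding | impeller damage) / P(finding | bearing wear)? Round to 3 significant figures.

The Bayes factor is the ratio of the two likelihoods.
  impeller damage: 0.14
  bearing wear: 0.75
Bayes factor = 0.14 / 0.75 ≈ 0.187

0.187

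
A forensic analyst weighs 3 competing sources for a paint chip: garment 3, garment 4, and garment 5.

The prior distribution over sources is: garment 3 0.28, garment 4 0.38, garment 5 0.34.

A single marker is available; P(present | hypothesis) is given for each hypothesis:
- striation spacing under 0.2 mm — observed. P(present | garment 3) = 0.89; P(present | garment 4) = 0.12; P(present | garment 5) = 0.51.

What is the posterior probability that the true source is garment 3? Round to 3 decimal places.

0.532

For each hypothesis, the unnormalized posterior weight is prior × likelihood:
  garment 3: 0.28 × 0.89 = 0.2492
  garment 4: 0.38 × 0.12 = 0.0456
  garment 5: 0.34 × 0.51 = 0.1734
Marginal likelihood of the evidence = 0.4682.
P(garment 3 | evidence) = 0.2492 / 0.4682 ≈ 0.532.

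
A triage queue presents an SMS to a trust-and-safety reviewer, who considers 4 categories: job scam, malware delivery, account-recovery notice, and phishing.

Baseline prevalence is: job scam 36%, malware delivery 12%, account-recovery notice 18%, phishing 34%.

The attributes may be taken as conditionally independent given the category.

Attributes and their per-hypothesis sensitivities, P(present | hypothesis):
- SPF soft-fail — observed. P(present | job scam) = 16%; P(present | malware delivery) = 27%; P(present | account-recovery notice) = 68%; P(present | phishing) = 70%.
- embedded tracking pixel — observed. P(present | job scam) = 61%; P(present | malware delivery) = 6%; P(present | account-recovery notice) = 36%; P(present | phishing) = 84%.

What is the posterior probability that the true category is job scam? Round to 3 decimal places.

By Bayes' rule with conditional independence, the unnormalized weight for each hypothesis is prior × ∏ likelihoods:
  job scam: 0.36 × 0.16 × 0.61 = 0.035136
  malware delivery: 0.12 × 0.27 × 0.06 = 0.001944
  account-recovery notice: 0.18 × 0.68 × 0.36 = 0.044064
  phishing: 0.34 × 0.70 × 0.84 = 0.19992
Marginal likelihood of the evidence = 0.28106.
P(job scam | evidence) = 0.035136 / 0.28106 ≈ 0.125.

0.125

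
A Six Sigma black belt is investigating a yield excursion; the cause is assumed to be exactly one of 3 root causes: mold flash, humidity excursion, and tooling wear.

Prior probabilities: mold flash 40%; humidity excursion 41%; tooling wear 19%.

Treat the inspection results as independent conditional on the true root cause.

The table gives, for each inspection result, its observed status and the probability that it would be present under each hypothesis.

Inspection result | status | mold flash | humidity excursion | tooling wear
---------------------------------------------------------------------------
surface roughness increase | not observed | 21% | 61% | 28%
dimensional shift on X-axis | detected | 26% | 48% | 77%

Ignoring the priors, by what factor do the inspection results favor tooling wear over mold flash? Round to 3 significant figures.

2.70

Joint likelihood of the inspection result pattern under each hypothesis (using 1 − P(present | H) for each absent inspection result):
  tooling wear: (1 − 0.28) × 0.77 = 0.5544
  mold flash: (1 − 0.21) × 0.26 = 0.2054
Bayes factor = 0.5544 / 0.2054 ≈ 2.70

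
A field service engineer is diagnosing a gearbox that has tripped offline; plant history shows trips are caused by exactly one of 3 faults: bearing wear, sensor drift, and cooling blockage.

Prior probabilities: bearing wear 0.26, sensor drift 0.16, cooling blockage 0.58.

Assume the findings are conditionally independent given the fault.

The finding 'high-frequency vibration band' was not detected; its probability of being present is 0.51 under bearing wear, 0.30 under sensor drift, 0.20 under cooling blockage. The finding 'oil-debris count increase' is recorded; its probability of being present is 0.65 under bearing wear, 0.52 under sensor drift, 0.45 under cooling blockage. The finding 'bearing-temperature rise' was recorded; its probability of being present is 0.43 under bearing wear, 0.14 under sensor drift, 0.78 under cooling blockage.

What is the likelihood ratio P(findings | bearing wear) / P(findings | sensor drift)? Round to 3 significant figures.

2.69

The Bayes factor is the ratio of the joint likelihoods of the evidence pattern under the two hypotheses (using 1 − P(present | H) for each absent finding).
  bearing wear: (1 − 0.51) × 0.65 × 0.43 = 0.13695
  sensor drift: (1 − 0.30) × 0.52 × 0.14 = 0.05096
Bayes factor = 0.13695 / 0.05096 ≈ 2.69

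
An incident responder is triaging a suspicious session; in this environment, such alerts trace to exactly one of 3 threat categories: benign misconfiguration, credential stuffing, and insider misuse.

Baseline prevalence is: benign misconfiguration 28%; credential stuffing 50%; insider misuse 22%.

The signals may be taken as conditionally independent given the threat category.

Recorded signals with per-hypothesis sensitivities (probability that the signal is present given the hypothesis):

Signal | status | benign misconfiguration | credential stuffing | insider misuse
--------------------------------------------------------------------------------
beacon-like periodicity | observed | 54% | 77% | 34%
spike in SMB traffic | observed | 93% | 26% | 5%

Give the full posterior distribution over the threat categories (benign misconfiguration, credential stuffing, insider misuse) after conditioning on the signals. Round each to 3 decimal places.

Multiply each prior by the joint likelihood of the signal pattern:
  benign misconfiguration: 0.28 × 0.54 × 0.93 = 0.14062
  credential stuffing: 0.50 × 0.77 × 0.26 = 0.1001
  insider misuse: 0.22 × 0.34 × 0.05 = 0.00374
The unnormalized weights sum to 0.24446.
P(benign misconfiguration | evidence) = 0.14062 / 0.24446 ≈ 0.575
P(credential stuffing | evidence) = 0.1001 / 0.24446 ≈ 0.409
P(insider misuse | evidence) = 0.00374 / 0.24446 ≈ 0.015

0.575, 0.409, 0.015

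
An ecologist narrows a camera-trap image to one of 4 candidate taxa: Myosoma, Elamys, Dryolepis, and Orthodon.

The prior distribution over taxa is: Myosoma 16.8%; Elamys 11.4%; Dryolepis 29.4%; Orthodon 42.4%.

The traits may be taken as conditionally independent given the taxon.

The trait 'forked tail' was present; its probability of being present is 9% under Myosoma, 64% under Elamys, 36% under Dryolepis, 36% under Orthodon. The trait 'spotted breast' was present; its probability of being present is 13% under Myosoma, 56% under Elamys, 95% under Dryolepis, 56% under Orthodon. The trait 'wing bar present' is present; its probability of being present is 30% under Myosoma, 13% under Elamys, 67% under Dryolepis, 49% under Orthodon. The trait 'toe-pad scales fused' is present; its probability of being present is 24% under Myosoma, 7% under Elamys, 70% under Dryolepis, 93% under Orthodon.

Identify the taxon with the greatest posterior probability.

Dryolepis

Multiply each prior by the joint likelihood of the trait pattern:
  Myosoma: 0.168 × 0.09 × 0.13 × 0.30 × 0.24 = 0.00014152
  Elamys: 0.114 × 0.64 × 0.56 × 0.13 × 0.07 = 0.0003718
  Dryolepis: 0.294 × 0.36 × 0.95 × 0.67 × 0.70 = 0.047157
  Orthodon: 0.424 × 0.36 × 0.56 × 0.49 × 0.93 = 0.038953
Normalizing constant Z = 0.00014152 + 0.0003718 + 0.047157 + 0.038953 = 0.086623.
P(Myosoma | evidence) ≈ 0.00014152 / 0.086623 ≈ 0.002
P(Elamys | evidence) ≈ 0.0003718 / 0.086623 ≈ 0.004
P(Dryolepis | evidence) ≈ 0.047157 / 0.086623 ≈ 0.544
P(Orthodon | evidence) ≈ 0.038953 / 0.086623 ≈ 0.450
The largest is 0.544, so Dryolepis is most probable.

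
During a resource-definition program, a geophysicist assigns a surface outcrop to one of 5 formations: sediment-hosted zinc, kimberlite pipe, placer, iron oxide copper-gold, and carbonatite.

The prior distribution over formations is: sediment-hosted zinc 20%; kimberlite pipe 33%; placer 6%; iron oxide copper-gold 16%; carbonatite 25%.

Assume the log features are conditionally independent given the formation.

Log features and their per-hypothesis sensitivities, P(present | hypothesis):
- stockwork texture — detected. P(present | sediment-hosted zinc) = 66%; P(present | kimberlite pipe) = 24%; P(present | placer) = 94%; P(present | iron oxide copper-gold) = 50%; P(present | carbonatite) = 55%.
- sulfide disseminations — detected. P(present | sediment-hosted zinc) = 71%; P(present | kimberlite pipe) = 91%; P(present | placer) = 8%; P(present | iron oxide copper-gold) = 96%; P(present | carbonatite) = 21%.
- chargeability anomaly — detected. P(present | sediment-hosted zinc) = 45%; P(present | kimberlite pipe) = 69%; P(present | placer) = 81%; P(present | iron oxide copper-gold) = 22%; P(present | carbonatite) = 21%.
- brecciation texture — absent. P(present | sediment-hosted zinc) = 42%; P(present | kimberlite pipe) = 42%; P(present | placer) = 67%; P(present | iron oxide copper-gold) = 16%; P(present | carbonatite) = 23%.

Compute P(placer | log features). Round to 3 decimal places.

Multiply each prior by the joint likelihood of the log feature pattern (using 1 − P(present | H) for each absent log feature):
  sediment-hosted zinc: 0.20 × 0.66 × 0.71 × 0.45 × (1 − 0.42) = 0.024461
  kimberlite pipe: 0.33 × 0.24 × 0.91 × 0.69 × (1 − 0.42) = 0.028843
  placer: 0.06 × 0.94 × 0.08 × 0.81 × (1 − 0.67) = 0.0012061
  iron oxide copper-gold: 0.16 × 0.50 × 0.96 × 0.22 × (1 − 0.16) = 0.014193
  carbonatite: 0.25 × 0.55 × 0.21 × 0.21 × (1 − 0.23) = 0.0046691
The unnormalized weights sum to 0.073372.
P(placer | evidence) = 0.0012061 / 0.073372 ≈ 0.016.

0.016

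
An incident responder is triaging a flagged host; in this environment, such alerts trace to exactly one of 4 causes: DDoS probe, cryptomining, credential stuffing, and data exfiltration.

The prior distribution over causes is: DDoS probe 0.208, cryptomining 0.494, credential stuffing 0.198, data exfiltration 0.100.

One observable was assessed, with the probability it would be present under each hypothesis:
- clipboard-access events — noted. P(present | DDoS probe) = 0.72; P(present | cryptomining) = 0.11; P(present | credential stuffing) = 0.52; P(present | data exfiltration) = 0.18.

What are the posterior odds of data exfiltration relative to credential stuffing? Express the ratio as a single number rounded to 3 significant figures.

0.175

The normalizing constant cancels in an odds ratio, so compute prior × likelihood for the two hypotheses only:
  data exfiltration: 0.100 × 0.18 = 0.018
  credential stuffing: 0.198 × 0.52 = 0.10296
Odds(data exfiltration : credential stuffing) = 0.018 / 0.10296 ≈ 0.175.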